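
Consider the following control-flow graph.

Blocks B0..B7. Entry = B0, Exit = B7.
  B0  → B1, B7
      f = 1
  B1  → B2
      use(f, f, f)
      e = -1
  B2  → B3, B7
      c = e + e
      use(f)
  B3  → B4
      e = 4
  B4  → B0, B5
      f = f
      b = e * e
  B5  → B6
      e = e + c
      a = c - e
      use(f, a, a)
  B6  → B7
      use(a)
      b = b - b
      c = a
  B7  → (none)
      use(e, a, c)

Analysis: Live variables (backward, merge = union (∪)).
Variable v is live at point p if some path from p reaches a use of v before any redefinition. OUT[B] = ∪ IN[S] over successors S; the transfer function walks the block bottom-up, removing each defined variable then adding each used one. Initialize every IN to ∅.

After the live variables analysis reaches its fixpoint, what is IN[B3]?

Fixpoint table:
  B0:  IN={a, c, e}  OUT={a, c, e, f}
  B1:  IN={a, f}  OUT={a, e, f}
  B2:  IN={a, e, f}  OUT={a, c, e, f}
  B3:  IN={a, c, f}  OUT={a, c, e, f}
  B4:  IN={a, c, e, f}  OUT={a, b, c, e, f}
  B5:  IN={b, c, e, f}  OUT={a, b, e}
  B6:  IN={a, b, e}  OUT={a, c, e}
  B7:  IN={a, c, e}  OUT={}

Merge at B3: OUT[B3] = IN[B4] = {a, c, e, f}
Applying B3's transfer function to that OUT value gives IN[B3] (row B3 above).

Answer: {a, c, f}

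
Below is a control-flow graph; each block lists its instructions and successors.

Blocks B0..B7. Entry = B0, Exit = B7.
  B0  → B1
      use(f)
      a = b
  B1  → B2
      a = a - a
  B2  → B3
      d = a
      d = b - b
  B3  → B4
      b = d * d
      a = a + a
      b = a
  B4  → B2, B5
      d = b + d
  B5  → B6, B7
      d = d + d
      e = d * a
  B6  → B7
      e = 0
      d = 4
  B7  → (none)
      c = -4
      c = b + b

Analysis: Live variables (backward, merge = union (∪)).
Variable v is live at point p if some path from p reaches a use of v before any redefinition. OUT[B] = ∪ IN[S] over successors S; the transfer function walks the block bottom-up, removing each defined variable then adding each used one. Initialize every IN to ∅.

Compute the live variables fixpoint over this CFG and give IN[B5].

Converged values:
  B0:   IN={b, f}   OUT={a, b}
  B1:   IN={a, b}   OUT={a, b}
  B2:   IN={a, b}   OUT={a, d}
  B3:   IN={a, d}   OUT={a, b, d}
  B4:   IN={a, b, d}   OUT={a, b, d}
  B5:   IN={a, b, d}   OUT={b}
  B6:   IN={b}   OUT={b}
  B7:   IN={b}   OUT={}

Merge at B5: OUT[B5] = IN[B6] ⊔ IN[B7] = {b}
Applying B5's transfer function to that OUT value gives IN[B5] (row B5 above).

Answer: {a, b, d}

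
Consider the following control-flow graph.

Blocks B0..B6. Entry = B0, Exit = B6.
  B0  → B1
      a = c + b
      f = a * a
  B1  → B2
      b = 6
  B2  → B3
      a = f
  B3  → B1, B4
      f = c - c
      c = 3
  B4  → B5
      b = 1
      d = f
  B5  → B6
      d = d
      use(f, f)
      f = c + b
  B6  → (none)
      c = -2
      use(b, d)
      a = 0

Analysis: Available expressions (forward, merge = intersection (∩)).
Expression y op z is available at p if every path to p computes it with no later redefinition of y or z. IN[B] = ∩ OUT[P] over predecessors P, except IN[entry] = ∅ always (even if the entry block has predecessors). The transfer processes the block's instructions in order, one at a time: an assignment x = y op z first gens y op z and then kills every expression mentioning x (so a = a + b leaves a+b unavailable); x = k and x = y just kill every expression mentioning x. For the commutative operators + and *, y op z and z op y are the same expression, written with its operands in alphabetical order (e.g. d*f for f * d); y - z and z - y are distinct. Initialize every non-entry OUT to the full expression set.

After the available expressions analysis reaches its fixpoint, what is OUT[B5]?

Fixpoint table:
  B0: | IN={} | OUT={a*a, b+c}
  B1: | IN={} | OUT={}
  B2: | IN={} | OUT={}
  B3: | IN={} | OUT={}
  B4: | IN={} | OUT={}
  B5: | IN={} | OUT={b+c}
  B6: | IN={b+c} | OUT={}

Merge at B5: IN[B5] = OUT[B4] = {}
Applying B5's transfer function to that IN value gives OUT[B5] (row B5 above).

Answer: {b+c}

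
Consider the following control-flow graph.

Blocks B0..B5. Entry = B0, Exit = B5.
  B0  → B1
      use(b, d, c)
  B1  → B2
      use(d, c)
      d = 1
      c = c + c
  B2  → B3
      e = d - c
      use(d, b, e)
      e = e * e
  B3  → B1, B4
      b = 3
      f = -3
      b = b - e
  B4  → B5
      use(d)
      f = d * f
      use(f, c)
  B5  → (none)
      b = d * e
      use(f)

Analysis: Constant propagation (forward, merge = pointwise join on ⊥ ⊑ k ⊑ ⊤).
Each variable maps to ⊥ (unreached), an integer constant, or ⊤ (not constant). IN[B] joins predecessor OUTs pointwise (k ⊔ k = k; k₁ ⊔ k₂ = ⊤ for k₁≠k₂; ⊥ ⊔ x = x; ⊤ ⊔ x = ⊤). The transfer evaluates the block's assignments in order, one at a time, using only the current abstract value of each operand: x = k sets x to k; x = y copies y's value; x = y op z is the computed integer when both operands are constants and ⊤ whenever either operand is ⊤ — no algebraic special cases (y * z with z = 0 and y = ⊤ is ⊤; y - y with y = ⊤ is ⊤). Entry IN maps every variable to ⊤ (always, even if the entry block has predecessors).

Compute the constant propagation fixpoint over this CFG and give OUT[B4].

Per-block solution:
  B0:  IN=(all ⊤)  OUT=(all ⊤)
  B1:  IN=(all ⊤)  OUT={d:1; rest ⊤}
  B2:  IN={d:1; rest ⊤}  OUT={d:1; rest ⊤}
  B3:  IN={d:1; rest ⊤}  OUT={d:1, f:-3; rest ⊤}
  B4:  IN={d:1, f:-3; rest ⊤}  OUT={d:1, f:-3; rest ⊤}
  B5:  IN={d:1, f:-3; rest ⊤}  OUT={d:1, f:-3; rest ⊤}

Merge at B4: IN[B4] = OUT[B3] = {a: ⊤, b: ⊤, c: ⊤, d: 1, e: ⊤, f: -3}
Applying B4's transfer function to that IN value gives OUT[B4] (row B4 above).

Answer: {a: ⊤, b: ⊤, c: ⊤, d: 1, e: ⊤, f: -3}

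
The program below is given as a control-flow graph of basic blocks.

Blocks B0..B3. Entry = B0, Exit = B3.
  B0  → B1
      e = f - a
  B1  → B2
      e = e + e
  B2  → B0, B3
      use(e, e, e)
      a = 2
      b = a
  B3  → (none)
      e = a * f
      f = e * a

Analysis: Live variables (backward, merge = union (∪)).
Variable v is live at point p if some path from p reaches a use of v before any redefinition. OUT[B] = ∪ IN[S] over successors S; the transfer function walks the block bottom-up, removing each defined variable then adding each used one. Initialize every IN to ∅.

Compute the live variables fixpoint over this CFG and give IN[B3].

Answer: {a, f}

Working:
Per-block solution:
  B0:   IN={a, f}   OUT={e, f}
  B1:   IN={e, f}   OUT={e, f}
  B2:   IN={e, f}   OUT={a, f}
  B3:   IN={a, f}   OUT={}

B3 is the boundary node: OUT[B3] = {}
Applying B3's transfer function to that OUT value gives IN[B3] (row B3 above).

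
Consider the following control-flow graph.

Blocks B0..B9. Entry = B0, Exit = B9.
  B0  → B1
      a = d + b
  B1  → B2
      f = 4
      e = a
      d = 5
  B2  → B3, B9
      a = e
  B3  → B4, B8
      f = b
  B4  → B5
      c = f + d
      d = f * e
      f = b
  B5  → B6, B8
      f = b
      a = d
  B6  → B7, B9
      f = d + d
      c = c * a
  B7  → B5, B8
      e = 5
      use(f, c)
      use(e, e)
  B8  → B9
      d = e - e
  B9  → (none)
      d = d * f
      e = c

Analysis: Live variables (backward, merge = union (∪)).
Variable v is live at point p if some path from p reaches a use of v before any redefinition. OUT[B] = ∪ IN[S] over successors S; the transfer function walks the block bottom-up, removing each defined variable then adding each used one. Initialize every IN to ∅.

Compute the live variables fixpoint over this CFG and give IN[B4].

Converged values:
  B0: | IN={b, c, d} | OUT={a, b, c}
  B1: | IN={a, b, c} | OUT={b, c, d, e, f}
  B2: | IN={b, c, d, e, f} | OUT={b, c, d, e, f}
  B3: | IN={b, c, d, e} | OUT={b, c, d, e, f}
  B4: | IN={b, d, e, f} | OUT={b, c, d, e}
  B5: | IN={b, c, d, e} | OUT={a, b, c, d, e, f}
  B6: | IN={a, b, c, d} | OUT={b, c, d, f}
  B7: | IN={b, c, d, f} | OUT={b, c, d, e, f}
  B8: | IN={c, e, f} | OUT={c, d, f}
  B9: | IN={c, d, f} | OUT={}

Merge at B4: OUT[B4] = IN[B5] = {b, c, d, e}
Applying B4's transfer function to that OUT value gives IN[B4] (row B4 above).

Answer: {b, d, e, f}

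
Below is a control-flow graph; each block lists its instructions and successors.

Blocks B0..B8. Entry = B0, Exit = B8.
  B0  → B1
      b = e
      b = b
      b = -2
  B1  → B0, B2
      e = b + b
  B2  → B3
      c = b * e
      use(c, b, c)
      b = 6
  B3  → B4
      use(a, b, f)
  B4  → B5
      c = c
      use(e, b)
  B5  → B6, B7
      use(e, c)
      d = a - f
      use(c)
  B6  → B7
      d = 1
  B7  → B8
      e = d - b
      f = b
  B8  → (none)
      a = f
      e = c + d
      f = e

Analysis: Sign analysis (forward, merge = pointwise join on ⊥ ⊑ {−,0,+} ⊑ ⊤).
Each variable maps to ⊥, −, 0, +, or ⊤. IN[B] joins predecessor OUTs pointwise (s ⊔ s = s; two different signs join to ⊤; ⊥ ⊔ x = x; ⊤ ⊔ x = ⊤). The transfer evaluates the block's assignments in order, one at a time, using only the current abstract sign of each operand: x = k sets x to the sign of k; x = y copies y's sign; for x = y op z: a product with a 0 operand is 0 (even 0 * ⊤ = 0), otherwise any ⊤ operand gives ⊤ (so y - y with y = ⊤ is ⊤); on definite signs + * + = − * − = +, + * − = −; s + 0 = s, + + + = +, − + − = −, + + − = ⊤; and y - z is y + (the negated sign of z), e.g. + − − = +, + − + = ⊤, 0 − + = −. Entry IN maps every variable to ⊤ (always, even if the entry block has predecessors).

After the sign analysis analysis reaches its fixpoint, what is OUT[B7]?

Answer: {a: ⊤, b: +, c: +, d: ⊤, e: ⊤, f: +}

Derivation:
Converged values:
  B0:   IN=(all ⊤)   OUT={b:-; rest ⊤}
  B1:   IN={b:-; rest ⊤}   OUT={b:-, e:-; rest ⊤}
  B2:   IN={b:-, e:-; rest ⊤}   OUT={b:+, c:+, e:-; rest ⊤}
  B3:   IN={b:+, c:+, e:-; rest ⊤}   OUT={b:+, c:+, e:-; rest ⊤}
  B4:   IN={b:+, c:+, e:-; rest ⊤}   OUT={b:+, c:+, e:-; rest ⊤}
  B5:   IN={b:+, c:+, e:-; rest ⊤}   OUT={b:+, c:+, e:-; rest ⊤}
  B6:   IN={b:+, c:+, e:-; rest ⊤}   OUT={b:+, c:+, d:+, e:-; rest ⊤}
  B7:   IN={b:+, c:+, e:-; rest ⊤}   OUT={b:+, c:+, f:+; rest ⊤}
  B8:   IN={b:+, c:+, f:+; rest ⊤}   OUT={a:+, b:+, c:+; rest ⊤}

Merge at B7: IN[B7] = OUT[B5] ⊔ OUT[B6] = {a: ⊤, b: +, c: +, d: ⊤, e: -, f: ⊤}
Applying B7's transfer function to that IN value gives OUT[B7] (row B7 above).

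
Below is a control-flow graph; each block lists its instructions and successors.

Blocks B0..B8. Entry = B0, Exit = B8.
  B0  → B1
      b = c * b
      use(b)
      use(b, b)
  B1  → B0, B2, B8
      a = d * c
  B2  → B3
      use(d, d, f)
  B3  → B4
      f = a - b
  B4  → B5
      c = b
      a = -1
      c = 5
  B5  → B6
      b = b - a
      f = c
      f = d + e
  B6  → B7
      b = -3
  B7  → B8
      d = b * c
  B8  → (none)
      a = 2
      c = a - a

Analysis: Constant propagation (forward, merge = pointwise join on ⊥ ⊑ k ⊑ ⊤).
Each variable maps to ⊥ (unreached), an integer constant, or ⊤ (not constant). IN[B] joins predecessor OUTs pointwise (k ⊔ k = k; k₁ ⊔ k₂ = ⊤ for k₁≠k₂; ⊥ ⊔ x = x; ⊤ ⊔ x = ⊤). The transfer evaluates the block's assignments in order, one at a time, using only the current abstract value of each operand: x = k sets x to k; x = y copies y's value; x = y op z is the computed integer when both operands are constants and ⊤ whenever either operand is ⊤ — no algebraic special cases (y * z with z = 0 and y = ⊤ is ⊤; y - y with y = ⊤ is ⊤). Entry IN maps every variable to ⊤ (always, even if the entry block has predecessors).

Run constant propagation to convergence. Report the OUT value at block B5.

Answer: {a: -1, b: ⊤, c: 5, d: ⊤, e: ⊤, f: ⊤}

Derivation:
Per-block solution:
  B0:   IN=(all ⊤)   OUT=(all ⊤)
  B1:   IN=(all ⊤)   OUT=(all ⊤)
  B2:   IN=(all ⊤)   OUT=(all ⊤)
  B3:   IN=(all ⊤)   OUT=(all ⊤)
  B4:   IN=(all ⊤)   OUT={a:-1, c:5; rest ⊤}
  B5:   IN={a:-1, c:5; rest ⊤}   OUT={a:-1, c:5; rest ⊤}
  B6:   IN={a:-1, c:5; rest ⊤}   OUT={a:-1, b:-3, c:5; rest ⊤}
  B7:   IN={a:-1, b:-3, c:5; rest ⊤}   OUT={a:-1, b:-3, c:5, d:-15; rest ⊤}
  B8:   IN=(all ⊤)   OUT={a:2, c:0; rest ⊤}

Merge at B5: IN[B5] = OUT[B4] = {a: -1, b: ⊤, c: 5, d: ⊤, e: ⊤, f: ⊤}
Applying B5's transfer function to that IN value gives OUT[B5] (row B5 above).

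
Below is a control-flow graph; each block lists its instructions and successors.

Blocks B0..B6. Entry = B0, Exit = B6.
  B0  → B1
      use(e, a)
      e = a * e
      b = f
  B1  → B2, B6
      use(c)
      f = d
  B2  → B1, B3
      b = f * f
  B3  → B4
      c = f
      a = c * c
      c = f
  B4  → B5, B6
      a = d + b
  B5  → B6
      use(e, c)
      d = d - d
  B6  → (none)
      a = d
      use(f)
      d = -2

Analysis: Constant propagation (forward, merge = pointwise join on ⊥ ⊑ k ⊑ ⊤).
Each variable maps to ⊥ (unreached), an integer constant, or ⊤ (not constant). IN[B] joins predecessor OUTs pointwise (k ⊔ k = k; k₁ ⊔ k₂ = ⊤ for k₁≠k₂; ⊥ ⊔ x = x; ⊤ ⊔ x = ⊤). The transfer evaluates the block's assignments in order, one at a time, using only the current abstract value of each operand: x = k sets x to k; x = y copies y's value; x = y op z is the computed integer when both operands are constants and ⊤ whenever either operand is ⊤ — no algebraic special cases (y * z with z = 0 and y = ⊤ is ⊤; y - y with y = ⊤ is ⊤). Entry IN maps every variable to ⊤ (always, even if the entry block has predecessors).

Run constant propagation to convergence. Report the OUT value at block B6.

Answer: {a: ⊤, b: ⊤, c: ⊤, d: -2, e: ⊤, f: ⊤}

Trace:
Fixpoint table:
  B0: | IN=(all ⊤) | OUT=(all ⊤)
  B1: | IN=(all ⊤) | OUT=(all ⊤)
  B2: | IN=(all ⊤) | OUT=(all ⊤)
  B3: | IN=(all ⊤) | OUT=(all ⊤)
  B4: | IN=(all ⊤) | OUT=(all ⊤)
  B5: | IN=(all ⊤) | OUT=(all ⊤)
  B6: | IN=(all ⊤) | OUT={d:-2; rest ⊤}

Merge at B6: IN[B6] = OUT[B1] ⊔ OUT[B4] ⊔ OUT[B5] = {a: ⊤, b: ⊤, c: ⊤, d: ⊤, e: ⊤, f: ⊤}
Applying B6's transfer function to that IN value gives OUT[B6] (row B6 above).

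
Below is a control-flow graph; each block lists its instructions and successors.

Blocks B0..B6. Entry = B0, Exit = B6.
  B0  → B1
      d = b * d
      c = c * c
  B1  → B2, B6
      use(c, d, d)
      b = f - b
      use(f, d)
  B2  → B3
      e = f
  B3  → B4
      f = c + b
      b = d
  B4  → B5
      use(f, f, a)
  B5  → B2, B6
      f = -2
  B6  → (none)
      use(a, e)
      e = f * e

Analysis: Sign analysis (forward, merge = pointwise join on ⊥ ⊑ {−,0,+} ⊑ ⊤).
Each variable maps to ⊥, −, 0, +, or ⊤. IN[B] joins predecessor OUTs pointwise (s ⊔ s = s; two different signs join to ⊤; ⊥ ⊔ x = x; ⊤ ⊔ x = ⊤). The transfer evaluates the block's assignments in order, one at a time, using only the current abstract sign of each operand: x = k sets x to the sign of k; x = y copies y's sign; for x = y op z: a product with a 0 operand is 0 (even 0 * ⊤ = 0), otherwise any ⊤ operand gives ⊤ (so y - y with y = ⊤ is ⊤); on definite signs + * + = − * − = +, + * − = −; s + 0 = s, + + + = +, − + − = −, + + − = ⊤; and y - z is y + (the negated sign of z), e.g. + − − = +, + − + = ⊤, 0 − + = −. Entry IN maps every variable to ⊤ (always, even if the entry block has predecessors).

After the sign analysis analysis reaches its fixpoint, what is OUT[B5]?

Answer: {a: ⊤, b: ⊤, c: ⊤, d: ⊤, e: ⊤, f: -}

Working:
Fixpoint table:
  B0: | IN=(all ⊤) | OUT=(all ⊤)
  B1: | IN=(all ⊤) | OUT=(all ⊤)
  B2: | IN=(all ⊤) | OUT=(all ⊤)
  B3: | IN=(all ⊤) | OUT=(all ⊤)
  B4: | IN=(all ⊤) | OUT=(all ⊤)
  B5: | IN=(all ⊤) | OUT={f:-; rest ⊤}
  B6: | IN=(all ⊤) | OUT=(all ⊤)

Merge at B5: IN[B5] = OUT[B4] = {a: ⊤, b: ⊤, c: ⊤, d: ⊤, e: ⊤, f: ⊤}
Applying B5's transfer function to that IN value gives OUT[B5] (row B5 above).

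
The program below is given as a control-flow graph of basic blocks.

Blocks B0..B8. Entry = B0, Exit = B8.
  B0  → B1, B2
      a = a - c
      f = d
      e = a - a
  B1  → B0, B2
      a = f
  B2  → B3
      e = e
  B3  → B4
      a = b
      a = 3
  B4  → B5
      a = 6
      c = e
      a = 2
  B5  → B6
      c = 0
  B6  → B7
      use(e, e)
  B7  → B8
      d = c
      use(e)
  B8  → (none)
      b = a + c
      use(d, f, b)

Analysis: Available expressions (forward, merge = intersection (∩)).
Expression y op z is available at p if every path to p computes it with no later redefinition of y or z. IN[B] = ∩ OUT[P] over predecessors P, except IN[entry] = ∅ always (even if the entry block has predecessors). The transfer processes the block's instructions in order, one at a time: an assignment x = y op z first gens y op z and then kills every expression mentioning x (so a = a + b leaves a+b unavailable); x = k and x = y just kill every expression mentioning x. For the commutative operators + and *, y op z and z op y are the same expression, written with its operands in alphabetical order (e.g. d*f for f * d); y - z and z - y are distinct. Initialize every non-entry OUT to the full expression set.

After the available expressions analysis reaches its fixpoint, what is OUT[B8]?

Answer: {a+c}

Derivation:
Per-block solution:
  B0:   IN={}   OUT={a-a}
  B1:   IN={a-a}   OUT={}
  B2:   IN={}   OUT={}
  B3:   IN={}   OUT={}
  B4:   IN={}   OUT={}
  B5:   IN={}   OUT={}
  B6:   IN={}   OUT={}
  B7:   IN={}   OUT={}
  B8:   IN={}   OUT={a+c}

Merge at B8: IN[B8] = OUT[B7] = {}
Applying B8's transfer function to that IN value gives OUT[B8] (row B8 above).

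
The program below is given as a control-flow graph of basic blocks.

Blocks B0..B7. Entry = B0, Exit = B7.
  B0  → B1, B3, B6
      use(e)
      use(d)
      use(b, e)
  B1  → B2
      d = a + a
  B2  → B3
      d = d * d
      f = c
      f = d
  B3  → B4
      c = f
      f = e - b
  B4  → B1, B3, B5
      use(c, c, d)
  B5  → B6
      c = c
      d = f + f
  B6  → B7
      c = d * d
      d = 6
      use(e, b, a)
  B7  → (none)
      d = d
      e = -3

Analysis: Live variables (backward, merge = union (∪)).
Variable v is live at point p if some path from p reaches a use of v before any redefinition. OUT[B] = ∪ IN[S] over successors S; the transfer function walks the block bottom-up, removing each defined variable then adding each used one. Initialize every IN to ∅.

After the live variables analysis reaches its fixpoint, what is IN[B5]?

Fixpoint table:
  B0: | IN={a, b, c, d, e, f} | OUT={a, b, c, d, e, f}
  B1: | IN={a, b, c, e} | OUT={a, b, c, d, e}
  B2: | IN={a, b, c, d, e} | OUT={a, b, d, e, f}
  B3: | IN={a, b, d, e, f} | OUT={a, b, c, d, e, f}
  B4: | IN={a, b, c, d, e, f} | OUT={a, b, c, d, e, f}
  B5: | IN={a, b, c, e, f} | OUT={a, b, d, e}
  B6: | IN={a, b, d, e} | OUT={d}
  B7: | IN={d} | OUT={}

Merge at B5: OUT[B5] = IN[B6] = {a, b, d, e}
Applying B5's transfer function to that OUT value gives IN[B5] (row B5 above).

Answer: {a, b, c, e, f}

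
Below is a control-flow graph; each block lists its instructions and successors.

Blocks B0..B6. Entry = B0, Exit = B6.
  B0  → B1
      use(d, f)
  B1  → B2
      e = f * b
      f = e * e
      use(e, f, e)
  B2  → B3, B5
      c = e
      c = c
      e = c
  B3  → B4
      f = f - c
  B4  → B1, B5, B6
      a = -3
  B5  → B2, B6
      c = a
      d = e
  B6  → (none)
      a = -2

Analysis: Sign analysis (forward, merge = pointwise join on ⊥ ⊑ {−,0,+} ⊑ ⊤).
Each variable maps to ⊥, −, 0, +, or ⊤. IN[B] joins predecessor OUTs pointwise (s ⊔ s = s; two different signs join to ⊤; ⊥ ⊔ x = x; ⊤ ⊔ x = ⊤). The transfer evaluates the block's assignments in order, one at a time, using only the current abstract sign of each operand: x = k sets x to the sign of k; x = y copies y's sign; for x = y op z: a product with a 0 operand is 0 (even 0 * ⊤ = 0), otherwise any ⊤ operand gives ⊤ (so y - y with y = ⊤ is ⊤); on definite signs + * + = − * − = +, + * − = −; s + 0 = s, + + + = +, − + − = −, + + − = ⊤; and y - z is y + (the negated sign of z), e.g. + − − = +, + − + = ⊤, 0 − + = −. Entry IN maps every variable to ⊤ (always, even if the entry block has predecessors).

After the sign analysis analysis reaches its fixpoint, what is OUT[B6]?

Per-block solution:
  B0:   IN=(all ⊤)   OUT=(all ⊤)
  B1:   IN=(all ⊤)   OUT=(all ⊤)
  B2:   IN=(all ⊤)   OUT=(all ⊤)
  B3:   IN=(all ⊤)   OUT=(all ⊤)
  B4:   IN=(all ⊤)   OUT={a:-; rest ⊤}
  B5:   IN=(all ⊤)   OUT=(all ⊤)
  B6:   IN=(all ⊤)   OUT={a:-; rest ⊤}

Merge at B6: IN[B6] = OUT[B4] ⊔ OUT[B5] = {a: ⊤, b: ⊤, c: ⊤, d: ⊤, e: ⊤, f: ⊤}
Applying B6's transfer function to that IN value gives OUT[B6] (row B6 above).

Answer: {a: -, b: ⊤, c: ⊤, d: ⊤, e: ⊤, f: ⊤}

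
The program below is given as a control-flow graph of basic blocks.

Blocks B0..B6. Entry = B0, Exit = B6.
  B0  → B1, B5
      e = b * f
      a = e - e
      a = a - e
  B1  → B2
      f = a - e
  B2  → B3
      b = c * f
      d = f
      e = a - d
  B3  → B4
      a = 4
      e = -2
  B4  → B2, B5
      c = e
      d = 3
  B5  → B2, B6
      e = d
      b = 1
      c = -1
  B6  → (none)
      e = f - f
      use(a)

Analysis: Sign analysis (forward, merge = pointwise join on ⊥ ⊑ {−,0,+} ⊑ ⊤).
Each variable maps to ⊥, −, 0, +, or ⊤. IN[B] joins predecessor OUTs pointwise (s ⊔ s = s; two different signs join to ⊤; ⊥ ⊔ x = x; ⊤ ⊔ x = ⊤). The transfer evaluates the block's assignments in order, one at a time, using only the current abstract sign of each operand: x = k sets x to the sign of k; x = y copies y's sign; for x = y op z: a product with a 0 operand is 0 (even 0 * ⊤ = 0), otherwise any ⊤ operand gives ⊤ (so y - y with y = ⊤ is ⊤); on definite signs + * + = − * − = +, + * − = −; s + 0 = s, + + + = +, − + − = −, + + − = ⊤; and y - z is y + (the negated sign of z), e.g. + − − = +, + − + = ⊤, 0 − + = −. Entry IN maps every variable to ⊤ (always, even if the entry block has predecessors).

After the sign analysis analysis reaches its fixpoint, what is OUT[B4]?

Per-block solution:
  B0:   IN=(all ⊤)   OUT=(all ⊤)
  B1:   IN=(all ⊤)   OUT=(all ⊤)
  B2:   IN=(all ⊤)   OUT=(all ⊤)
  B3:   IN=(all ⊤)   OUT={a:+, e:-; rest ⊤}
  B4:   IN={a:+, e:-; rest ⊤}   OUT={a:+, c:-, d:+, e:-; rest ⊤}
  B5:   IN=(all ⊤)   OUT={b:+, c:-; rest ⊤}
  B6:   IN={b:+, c:-; rest ⊤}   OUT={b:+, c:-; rest ⊤}

Merge at B4: IN[B4] = OUT[B3] = {a: +, b: ⊤, c: ⊤, d: ⊤, e: -, f: ⊤}
Applying B4's transfer function to that IN value gives OUT[B4] (row B4 above).

Answer: {a: +, b: ⊤, c: -, d: +, e: -, f: ⊤}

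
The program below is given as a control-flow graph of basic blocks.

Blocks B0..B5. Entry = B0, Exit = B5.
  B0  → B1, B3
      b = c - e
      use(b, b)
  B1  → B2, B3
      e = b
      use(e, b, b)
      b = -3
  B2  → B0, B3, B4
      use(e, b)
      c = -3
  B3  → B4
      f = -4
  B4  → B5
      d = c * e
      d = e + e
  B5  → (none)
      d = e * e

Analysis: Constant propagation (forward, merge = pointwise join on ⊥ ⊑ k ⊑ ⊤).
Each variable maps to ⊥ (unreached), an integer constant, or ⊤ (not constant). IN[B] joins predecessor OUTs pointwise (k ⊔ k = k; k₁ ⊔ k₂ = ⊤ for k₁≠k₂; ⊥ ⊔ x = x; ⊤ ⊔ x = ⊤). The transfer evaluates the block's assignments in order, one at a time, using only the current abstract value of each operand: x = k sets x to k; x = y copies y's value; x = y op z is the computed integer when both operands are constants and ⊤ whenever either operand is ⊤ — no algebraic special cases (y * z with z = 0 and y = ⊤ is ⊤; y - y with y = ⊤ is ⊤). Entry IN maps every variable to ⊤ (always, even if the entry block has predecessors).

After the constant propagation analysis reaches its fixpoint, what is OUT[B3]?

Converged values:
  B0:  IN=(all ⊤)  OUT=(all ⊤)
  B1:  IN=(all ⊤)  OUT={b:-3; rest ⊤}
  B2:  IN={b:-3; rest ⊤}  OUT={b:-3, c:-3; rest ⊤}
  B3:  IN=(all ⊤)  OUT={f:-4; rest ⊤}
  B4:  IN=(all ⊤)  OUT=(all ⊤)
  B5:  IN=(all ⊤)  OUT=(all ⊤)

Merge at B3: IN[B3] = OUT[B0] ⊔ OUT[B1] ⊔ OUT[B2] = {a: ⊤, b: ⊤, c: ⊤, d: ⊤, e: ⊤, f: ⊤}
Applying B3's transfer function to that IN value gives OUT[B3] (row B3 above).

Answer: {a: ⊤, b: ⊤, c: ⊤, d: ⊤, e: ⊤, f: -4}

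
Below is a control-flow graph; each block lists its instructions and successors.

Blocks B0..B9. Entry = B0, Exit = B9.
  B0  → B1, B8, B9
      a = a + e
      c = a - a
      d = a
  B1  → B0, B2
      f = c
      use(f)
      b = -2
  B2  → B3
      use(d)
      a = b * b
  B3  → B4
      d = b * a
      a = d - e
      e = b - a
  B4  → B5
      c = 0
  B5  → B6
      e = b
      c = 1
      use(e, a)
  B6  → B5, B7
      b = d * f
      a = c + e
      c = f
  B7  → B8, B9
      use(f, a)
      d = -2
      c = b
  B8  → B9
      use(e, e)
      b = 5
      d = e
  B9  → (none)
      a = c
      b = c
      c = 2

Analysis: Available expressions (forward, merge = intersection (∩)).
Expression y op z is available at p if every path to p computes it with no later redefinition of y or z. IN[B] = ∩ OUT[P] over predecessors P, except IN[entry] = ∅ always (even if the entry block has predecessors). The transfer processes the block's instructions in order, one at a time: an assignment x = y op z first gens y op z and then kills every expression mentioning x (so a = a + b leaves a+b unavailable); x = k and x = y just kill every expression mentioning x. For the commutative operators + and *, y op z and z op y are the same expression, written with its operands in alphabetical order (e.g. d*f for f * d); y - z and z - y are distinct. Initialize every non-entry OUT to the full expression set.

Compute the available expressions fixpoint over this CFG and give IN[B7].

Converged values:
  B0:  IN={}  OUT={a-a}
  B1:  IN={a-a}  OUT={a-a}
  B2:  IN={a-a}  OUT={b*b}
  B3:  IN={b*b}  OUT={b*b, b-a}
  B4:  IN={b*b, b-a}  OUT={b*b, b-a}
  B5:  IN={}  OUT={}
  B6:  IN={}  OUT={d*f}
  B7:  IN={d*f}  OUT={}
  B8:  IN={}  OUT={}
  B9:  IN={}  OUT={}

Merge at B7: IN[B7] = OUT[B6] = {d*f}

Answer: {d*f}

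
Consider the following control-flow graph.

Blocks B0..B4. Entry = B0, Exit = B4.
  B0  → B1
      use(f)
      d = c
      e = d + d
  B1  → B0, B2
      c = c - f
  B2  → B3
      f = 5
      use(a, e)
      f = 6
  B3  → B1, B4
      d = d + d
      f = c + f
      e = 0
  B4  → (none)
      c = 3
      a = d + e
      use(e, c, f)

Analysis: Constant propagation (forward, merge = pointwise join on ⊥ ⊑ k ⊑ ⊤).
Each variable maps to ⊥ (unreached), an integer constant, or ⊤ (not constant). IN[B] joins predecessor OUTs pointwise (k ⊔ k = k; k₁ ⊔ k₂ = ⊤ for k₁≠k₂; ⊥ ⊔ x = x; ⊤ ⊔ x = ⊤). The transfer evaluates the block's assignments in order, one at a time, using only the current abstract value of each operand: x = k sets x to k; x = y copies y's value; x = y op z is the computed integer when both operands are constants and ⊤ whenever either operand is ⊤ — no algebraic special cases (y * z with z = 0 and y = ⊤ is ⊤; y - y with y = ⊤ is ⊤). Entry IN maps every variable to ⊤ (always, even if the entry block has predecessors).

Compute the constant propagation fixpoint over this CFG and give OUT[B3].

Answer: {a: ⊤, b: ⊤, c: ⊤, d: ⊤, e: 0, f: ⊤}

Trace:
Converged values:
  B0:  IN=(all ⊤)  OUT=(all ⊤)
  B1:  IN=(all ⊤)  OUT=(all ⊤)
  B2:  IN=(all ⊤)  OUT={f:6; rest ⊤}
  B3:  IN={f:6; rest ⊤}  OUT={e:0; rest ⊤}
  B4:  IN={e:0; rest ⊤}  OUT={c:3, e:0; rest ⊤}

Merge at B3: IN[B3] = OUT[B2] = {a: ⊤, b: ⊤, c: ⊤, d: ⊤, e: ⊤, f: 6}
Applying B3's transfer function to that IN value gives OUT[B3] (row B3 above).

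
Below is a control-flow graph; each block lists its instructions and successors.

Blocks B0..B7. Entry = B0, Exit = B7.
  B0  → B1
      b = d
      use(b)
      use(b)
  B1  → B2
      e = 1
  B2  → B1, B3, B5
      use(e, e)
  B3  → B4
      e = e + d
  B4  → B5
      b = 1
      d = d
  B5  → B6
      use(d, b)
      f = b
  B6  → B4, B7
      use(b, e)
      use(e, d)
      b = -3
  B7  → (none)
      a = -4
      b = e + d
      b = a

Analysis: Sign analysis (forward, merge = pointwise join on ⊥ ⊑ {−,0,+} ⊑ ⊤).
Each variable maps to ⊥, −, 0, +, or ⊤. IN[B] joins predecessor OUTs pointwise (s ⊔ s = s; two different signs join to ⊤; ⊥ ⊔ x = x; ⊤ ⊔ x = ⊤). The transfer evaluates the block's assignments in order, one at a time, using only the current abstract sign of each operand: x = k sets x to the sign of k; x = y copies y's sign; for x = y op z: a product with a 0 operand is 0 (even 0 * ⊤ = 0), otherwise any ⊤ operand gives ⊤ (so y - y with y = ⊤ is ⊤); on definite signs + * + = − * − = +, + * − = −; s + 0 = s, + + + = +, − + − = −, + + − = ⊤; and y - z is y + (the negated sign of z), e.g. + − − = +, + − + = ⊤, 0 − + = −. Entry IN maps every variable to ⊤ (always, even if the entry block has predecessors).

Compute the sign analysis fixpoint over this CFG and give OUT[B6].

Converged values:
  B0: | IN=(all ⊤) | OUT=(all ⊤)
  B1: | IN=(all ⊤) | OUT={e:+; rest ⊤}
  B2: | IN={e:+; rest ⊤} | OUT={e:+; rest ⊤}
  B3: | IN={e:+; rest ⊤} | OUT=(all ⊤)
  B4: | IN=(all ⊤) | OUT={b:+; rest ⊤}
  B5: | IN=(all ⊤) | OUT=(all ⊤)
  B6: | IN=(all ⊤) | OUT={b:-; rest ⊤}
  B7: | IN={b:-; rest ⊤} | OUT={a:-, b:-; rest ⊤}

Merge at B6: IN[B6] = OUT[B5] = {a: ⊤, b: ⊤, c: ⊤, d: ⊤, e: ⊤, f: ⊤}
Applying B6's transfer function to that IN value gives OUT[B6] (row B6 above).

Answer: {a: ⊤, b: -, c: ⊤, d: ⊤, e: ⊤, f: ⊤}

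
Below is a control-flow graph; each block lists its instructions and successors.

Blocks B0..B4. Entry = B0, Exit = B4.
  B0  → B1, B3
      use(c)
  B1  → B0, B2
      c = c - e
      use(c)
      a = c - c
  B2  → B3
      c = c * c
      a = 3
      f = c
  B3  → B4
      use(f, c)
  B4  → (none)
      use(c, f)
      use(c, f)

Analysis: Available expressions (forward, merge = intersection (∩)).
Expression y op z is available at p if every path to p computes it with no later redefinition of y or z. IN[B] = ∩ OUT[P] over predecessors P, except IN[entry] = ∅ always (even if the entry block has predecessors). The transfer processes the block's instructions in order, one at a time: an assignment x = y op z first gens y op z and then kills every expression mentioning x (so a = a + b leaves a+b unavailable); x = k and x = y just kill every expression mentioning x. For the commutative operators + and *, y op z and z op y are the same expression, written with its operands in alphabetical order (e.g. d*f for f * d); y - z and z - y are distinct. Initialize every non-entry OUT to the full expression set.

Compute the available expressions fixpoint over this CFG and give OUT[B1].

Fixpoint table:
  B0: | IN={} | OUT={}
  B1: | IN={} | OUT={c-c}
  B2: | IN={c-c} | OUT={}
  B3: | IN={} | OUT={}
  B4: | IN={} | OUT={}

Merge at B1: IN[B1] = OUT[B0] = {}
Applying B1's transfer function to that IN value gives OUT[B1] (row B1 above).

Answer: {c-c}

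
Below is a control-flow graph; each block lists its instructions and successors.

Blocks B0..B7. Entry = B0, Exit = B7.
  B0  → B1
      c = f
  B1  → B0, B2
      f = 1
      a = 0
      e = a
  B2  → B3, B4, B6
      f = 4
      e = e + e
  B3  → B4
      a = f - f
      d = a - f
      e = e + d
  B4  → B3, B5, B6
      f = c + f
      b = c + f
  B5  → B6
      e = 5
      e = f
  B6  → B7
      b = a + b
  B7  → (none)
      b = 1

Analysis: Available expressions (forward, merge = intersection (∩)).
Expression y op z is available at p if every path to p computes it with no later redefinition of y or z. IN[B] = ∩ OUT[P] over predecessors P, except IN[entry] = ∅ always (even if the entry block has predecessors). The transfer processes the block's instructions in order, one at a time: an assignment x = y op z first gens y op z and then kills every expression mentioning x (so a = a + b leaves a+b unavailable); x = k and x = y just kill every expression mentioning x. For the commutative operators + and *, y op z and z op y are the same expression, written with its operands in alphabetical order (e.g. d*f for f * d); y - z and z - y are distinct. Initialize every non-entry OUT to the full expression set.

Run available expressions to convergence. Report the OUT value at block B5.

Converged values:
  B0:  IN={}  OUT={}
  B1:  IN={}  OUT={}
  B2:  IN={}  OUT={}
  B3:  IN={}  OUT={a-f, f-f}
  B4:  IN={}  OUT={c+f}
  B5:  IN={c+f}  OUT={c+f}
  B6:  IN={}  OUT={}
  B7:  IN={}  OUT={}

Merge at B5: IN[B5] = OUT[B4] = {c+f}
Applying B5's transfer function to that IN value gives OUT[B5] (row B5 above).

Answer: {c+f}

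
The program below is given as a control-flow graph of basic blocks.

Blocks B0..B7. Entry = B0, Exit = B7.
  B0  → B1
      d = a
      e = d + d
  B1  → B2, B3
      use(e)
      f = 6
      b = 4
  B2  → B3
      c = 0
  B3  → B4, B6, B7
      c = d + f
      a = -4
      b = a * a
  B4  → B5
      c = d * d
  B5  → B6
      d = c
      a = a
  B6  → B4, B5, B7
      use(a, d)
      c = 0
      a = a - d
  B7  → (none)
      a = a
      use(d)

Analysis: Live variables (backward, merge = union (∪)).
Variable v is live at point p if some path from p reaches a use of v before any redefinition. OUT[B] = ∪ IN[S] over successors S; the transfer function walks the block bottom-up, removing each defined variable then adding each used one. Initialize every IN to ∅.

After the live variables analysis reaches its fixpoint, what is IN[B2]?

Answer: {d, f}

Working:
Fixpoint table:
  B0:  IN={a}  OUT={d, e}
  B1:  IN={d, e}  OUT={d, f}
  B2:  IN={d, f}  OUT={d, f}
  B3:  IN={d, f}  OUT={a, d}
  B4:  IN={a, d}  OUT={a, c}
  B5:  IN={a, c}  OUT={a, d}
  B6:  IN={a, d}  OUT={a, c, d}
  B7:  IN={a, d}  OUT={}

Merge at B2: OUT[B2] = IN[B3] = {d, f}
Applying B2's transfer function to that OUT value gives IN[B2] (row B2 above).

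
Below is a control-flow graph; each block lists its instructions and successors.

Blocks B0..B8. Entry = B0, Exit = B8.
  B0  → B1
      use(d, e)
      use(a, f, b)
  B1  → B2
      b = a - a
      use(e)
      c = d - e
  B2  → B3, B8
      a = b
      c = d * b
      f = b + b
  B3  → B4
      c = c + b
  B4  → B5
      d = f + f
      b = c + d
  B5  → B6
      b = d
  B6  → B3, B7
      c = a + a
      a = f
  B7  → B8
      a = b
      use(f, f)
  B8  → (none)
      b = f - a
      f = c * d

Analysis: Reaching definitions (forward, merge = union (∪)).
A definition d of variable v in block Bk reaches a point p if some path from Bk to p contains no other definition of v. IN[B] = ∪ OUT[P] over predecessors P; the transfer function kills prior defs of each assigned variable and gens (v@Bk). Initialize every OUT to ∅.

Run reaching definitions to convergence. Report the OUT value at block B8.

Answer: {a@B2, a@B7, b@B8, c@B2, c@B6, d@B4, f@B8}

Derivation:
Fixpoint table:
  B0:  IN={}  OUT={}
  B1:  IN={}  OUT={b@B1, c@B1}
  B2:  IN={b@B1, c@B1}  OUT={a@B2, b@B1, c@B2, f@B2}
  B3:  IN={a@B2, a@B6, b@B1, b@B5, c@B2, c@B6, d@B4, f@B2}  OUT={a@B2, a@B6, b@B1, b@B5, c@B3, d@B4, f@B2}
  B4:  IN={a@B2, a@B6, b@B1, b@B5, c@B3, d@B4, f@B2}  OUT={a@B2, a@B6, b@B4, c@B3, d@B4, f@B2}
  B5:  IN={a@B2, a@B6, b@B4, c@B3, d@B4, f@B2}  OUT={a@B2, a@B6, b@B5, c@B3, d@B4, f@B2}
  B6:  IN={a@B2, a@B6, b@B5, c@B3, d@B4, f@B2}  OUT={a@B6, b@B5, c@B6, d@B4, f@B2}
  B7:  IN={a@B6, b@B5, c@B6, d@B4, f@B2}  OUT={a@B7, b@B5, c@B6, d@B4, f@B2}
  B8:  IN={a@B2, a@B7, b@B1, b@B5, c@B2, c@B6, d@B4, f@B2}  OUT={a@B2, a@B7, b@B8, c@B2, c@B6, d@B4, f@B8}

Merge at B8: IN[B8] = OUT[B2] ⊔ OUT[B7] = {a@B2, a@B7, b@B1, b@B5, c@B2, c@B6, d@B4, f@B2}
Applying B8's transfer function to that IN value gives OUT[B8] (row B8 above).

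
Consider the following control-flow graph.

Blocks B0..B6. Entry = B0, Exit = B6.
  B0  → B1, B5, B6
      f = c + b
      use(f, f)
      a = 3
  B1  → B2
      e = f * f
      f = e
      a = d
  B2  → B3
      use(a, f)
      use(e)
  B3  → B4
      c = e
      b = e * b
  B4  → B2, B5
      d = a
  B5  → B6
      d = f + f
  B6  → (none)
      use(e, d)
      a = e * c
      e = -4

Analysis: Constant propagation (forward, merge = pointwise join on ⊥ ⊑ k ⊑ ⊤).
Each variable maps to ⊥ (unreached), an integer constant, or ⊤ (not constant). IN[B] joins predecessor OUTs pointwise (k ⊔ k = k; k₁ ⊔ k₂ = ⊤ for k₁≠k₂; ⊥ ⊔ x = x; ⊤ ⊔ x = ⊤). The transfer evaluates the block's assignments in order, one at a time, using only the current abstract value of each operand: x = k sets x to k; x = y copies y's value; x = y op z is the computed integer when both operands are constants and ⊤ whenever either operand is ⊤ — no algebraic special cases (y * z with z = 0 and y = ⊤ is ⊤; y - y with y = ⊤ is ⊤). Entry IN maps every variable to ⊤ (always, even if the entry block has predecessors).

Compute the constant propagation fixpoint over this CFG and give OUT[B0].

Converged values:
  B0:  IN=(all ⊤)  OUT={a:3; rest ⊤}
  B1:  IN={a:3; rest ⊤}  OUT=(all ⊤)
  B2:  IN=(all ⊤)  OUT=(all ⊤)
  B3:  IN=(all ⊤)  OUT=(all ⊤)
  B4:  IN=(all ⊤)  OUT=(all ⊤)
  B5:  IN=(all ⊤)  OUT=(all ⊤)
  B6:  IN=(all ⊤)  OUT={e:-4; rest ⊤}

B0 is the boundary node: IN[B0] = {a: ⊤, b: ⊤, c: ⊤, d: ⊤, e: ⊤, f: ⊤}
Applying B0's transfer function to that IN value gives OUT[B0] (row B0 above).

Answer: {a: 3, b: ⊤, c: ⊤, d: ⊤, e: ⊤, f: ⊤}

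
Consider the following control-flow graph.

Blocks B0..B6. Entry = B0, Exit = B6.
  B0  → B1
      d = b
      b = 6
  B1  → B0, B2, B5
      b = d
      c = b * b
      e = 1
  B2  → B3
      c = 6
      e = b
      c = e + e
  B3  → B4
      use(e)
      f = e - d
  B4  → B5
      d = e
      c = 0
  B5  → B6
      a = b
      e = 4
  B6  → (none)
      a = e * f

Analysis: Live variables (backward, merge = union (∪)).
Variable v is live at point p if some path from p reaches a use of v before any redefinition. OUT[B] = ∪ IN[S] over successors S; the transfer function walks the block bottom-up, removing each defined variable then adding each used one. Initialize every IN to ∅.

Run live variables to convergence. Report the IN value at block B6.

Per-block solution:
  B0:   IN={b, f}   OUT={d, f}
  B1:   IN={d, f}   OUT={b, d, f}
  B2:   IN={b, d}   OUT={b, d, e}
  B3:   IN={b, d, e}   OUT={b, e, f}
  B4:   IN={b, e, f}   OUT={b, f}
  B5:   IN={b, f}   OUT={e, f}
  B6:   IN={e, f}   OUT={}

B6 is the boundary node: OUT[B6] = {}
Applying B6's transfer function to that OUT value gives IN[B6] (row B6 above).

Answer: {e, f}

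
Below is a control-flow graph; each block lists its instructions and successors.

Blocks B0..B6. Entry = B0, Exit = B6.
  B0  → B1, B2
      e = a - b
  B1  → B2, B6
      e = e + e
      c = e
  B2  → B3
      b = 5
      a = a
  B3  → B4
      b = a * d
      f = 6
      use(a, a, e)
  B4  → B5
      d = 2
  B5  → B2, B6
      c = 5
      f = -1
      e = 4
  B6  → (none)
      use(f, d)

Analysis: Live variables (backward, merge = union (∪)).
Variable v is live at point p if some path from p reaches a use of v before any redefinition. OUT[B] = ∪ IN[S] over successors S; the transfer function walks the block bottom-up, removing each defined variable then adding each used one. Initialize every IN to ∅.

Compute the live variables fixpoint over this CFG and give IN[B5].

Converged values:
  B0: | IN={a, b, d, f} | OUT={a, d, e, f}
  B1: | IN={a, d, e, f} | OUT={a, d, e, f}
  B2: | IN={a, d, e} | OUT={a, d, e}
  B3: | IN={a, d, e} | OUT={a}
  B4: | IN={a} | OUT={a, d}
  B5: | IN={a, d} | OUT={a, d, e, f}
  B6: | IN={d, f} | OUT={}

Merge at B5: OUT[B5] = IN[B2] ⊔ IN[B6] = {a, d, e, f}
Applying B5's transfer function to that OUT value gives IN[B5] (row B5 above).

Answer: {a, d}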